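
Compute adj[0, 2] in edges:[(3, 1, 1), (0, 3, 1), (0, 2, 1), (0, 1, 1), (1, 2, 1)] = 1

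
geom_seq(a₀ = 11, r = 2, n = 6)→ [11, 22, 44, 88, 176, 352]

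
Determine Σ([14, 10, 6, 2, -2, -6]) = 24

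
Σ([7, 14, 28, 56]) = 105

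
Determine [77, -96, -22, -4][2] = -22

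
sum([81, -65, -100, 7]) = -77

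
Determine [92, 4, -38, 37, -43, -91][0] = 92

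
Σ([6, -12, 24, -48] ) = -30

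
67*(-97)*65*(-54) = 22811490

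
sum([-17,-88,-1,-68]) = -174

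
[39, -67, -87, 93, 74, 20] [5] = 20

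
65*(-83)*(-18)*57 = 5535270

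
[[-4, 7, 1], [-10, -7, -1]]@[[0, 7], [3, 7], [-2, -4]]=[[19, 17], [-19, -115]]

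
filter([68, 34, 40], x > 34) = [68, 40]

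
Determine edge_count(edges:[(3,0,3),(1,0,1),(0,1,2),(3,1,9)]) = 4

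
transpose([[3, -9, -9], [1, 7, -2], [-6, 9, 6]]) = [[3, 1, -6], [-9, 7, 9], [-9, -2, 6]]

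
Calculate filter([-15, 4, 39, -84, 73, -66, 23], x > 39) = keep x where x > 39: -15✗, 4✗, 39✗, -84✗, 73✓, -66✗, 23✗
= [73]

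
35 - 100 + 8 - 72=-129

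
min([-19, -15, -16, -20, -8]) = -20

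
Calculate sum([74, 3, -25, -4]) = 48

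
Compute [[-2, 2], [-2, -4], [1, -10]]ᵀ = [[-2, -2, 1], [2, -4, -10]]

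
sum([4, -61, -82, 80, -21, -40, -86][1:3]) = -143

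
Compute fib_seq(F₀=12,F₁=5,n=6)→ F_2 = F_1 + F_0 = 17
F_3 = F_2 + F_1 = 22
F_4 = F_3 + F_2 = 39
...
= [12, 5, 17, 22, 39, 61]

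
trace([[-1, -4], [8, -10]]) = diagonal: (-1) + (-10)
= -11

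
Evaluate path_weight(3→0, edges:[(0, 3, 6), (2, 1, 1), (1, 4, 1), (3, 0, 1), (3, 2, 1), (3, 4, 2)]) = w(3→0)=1
= 1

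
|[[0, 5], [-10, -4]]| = (0)*(-4) - (5)*(-10)
= 50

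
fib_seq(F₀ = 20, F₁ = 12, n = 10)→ F_2 = F_1 + F_0 = 32
F_3 = F_2 + F_1 = 44
F_4 = F_3 + F_2 = 76
...
= [20, 12, 32, 44, 76, 120, 196, 316, 512, 828]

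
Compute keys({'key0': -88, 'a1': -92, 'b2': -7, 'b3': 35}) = ['key0', 'a1', 'b2', 'b3']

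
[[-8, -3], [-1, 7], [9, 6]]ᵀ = [[-8, -1, 9], [-3, 7, 6]]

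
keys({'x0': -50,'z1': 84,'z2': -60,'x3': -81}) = ['x0', 'z1', 'z2', 'x3']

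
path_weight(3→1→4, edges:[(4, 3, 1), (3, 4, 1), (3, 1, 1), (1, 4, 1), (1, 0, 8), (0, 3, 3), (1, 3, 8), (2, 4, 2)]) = w(3→1)=1 + w(1→4)=1
= 2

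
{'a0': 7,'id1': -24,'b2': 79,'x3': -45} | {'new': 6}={'a0': 7, 'id1': -24, 'b2': 79, 'x3': -45, 'new': 6}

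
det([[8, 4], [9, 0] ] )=-36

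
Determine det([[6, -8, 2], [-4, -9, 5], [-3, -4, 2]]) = (1)*(6)*det([[-9, 5], [-4, 2]]) + (-1)*(-8)*det([[-4, 5], [-3, 2]]) + (1)*(2)*det([[-4, -9], [-3, -4]])
= 12 + 56 + -22
= 46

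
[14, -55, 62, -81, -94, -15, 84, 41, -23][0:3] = [14, -55, 62]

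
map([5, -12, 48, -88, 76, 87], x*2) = [10, -24, 96, -176, 152, 174]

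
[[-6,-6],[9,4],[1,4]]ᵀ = [[-6, 9, 1], [-6, 4, 4]]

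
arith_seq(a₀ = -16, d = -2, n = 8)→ a_0 = -16 + 0*-2 = -16
a_1 = -16 + 1*-2 = -18
a_2 = -16 + 2*-2 = -20
...
= [-16, -18, -20, -22, -24, -26, -28, -30]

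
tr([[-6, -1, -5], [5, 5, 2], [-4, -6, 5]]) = diagonal: (-6) + 5 + 5
= 4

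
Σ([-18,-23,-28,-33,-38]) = -140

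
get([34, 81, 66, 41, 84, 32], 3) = 41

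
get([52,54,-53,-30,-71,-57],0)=52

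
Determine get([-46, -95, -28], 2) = -28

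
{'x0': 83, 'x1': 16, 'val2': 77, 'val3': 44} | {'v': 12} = {'x0': 83, 'x1': 16, 'val2': 77, 'val3': 44, 'v': 12}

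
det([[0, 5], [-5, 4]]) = 25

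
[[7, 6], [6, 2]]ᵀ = [[7, 6], [6, 2]]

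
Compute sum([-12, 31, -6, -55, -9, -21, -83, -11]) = (-12) + 31 + (-6) + (-55) + (-9) + (-21) + (-83) + (-11)
= -166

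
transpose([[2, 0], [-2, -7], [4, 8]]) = [[2, -2, 4], [0, -7, 8]]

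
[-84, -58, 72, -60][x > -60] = keep x where x > -60: -84✗, -58✓, 72✓, -60✗
= [-58, 72]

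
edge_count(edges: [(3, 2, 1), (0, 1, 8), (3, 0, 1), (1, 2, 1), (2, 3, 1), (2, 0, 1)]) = 6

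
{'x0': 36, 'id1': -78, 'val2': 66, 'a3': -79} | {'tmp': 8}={'x0': 36, 'id1': -78, 'val2': 66, 'a3': -79, 'tmp': 8}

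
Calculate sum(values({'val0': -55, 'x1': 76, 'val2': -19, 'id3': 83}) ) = (-55) + 76 + (-19) + 83
= 85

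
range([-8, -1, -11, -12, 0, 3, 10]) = 22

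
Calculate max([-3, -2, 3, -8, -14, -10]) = 3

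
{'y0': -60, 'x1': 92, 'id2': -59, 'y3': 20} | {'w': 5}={'y0': -60, 'x1': 92, 'id2': -59, 'y3': 20, 'w': 5}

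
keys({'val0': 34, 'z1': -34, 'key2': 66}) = ['val0', 'z1', 'key2']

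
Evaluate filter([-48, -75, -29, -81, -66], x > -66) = keep x where x > -66: -48✓, -75✗, -29✓, -81✗, -66✗
= [-48, -29]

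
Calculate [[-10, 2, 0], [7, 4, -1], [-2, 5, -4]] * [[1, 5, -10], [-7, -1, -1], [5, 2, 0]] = C[0][0] = (-10)*(1) + (2)*(-7) + (0)*(5) = -24
C[0][1] = (-10)*(5) + (2)*(-1) + (0)*(2) = -52
C[0][2] = (-10)*(-10) + (2)*(-1) + (0)*(0) = 98
C[1][0] = (7)*(1) + (4)*(-7) + (-1)*(5) = -26
C[1][1] = (7)*(5) + (4)*(-1) + (-1)*(2) = 29
C[1][2] = (7)*(-10) + (4)*(-1) + (-1)*(0) = -74
... (3 more cells)
= [[-24, -52, 98], [-26, 29, -74], [-57, -23, 15]]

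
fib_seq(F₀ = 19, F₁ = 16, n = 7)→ [19, 16, 35, 51, 86, 137, 223]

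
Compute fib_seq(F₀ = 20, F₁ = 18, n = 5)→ F_2 = F_1 + F_0 = 38
F_3 = F_2 + F_1 = 56
F_4 = F_3 + F_2 = 94
= [20, 18, 38, 56, 94]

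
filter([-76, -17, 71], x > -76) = keep x where x > -76: -76✗, -17✓, 71✓
= [-17, 71]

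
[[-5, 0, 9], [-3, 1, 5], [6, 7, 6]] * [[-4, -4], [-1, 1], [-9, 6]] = [[-61, 74], [-34, 43], [-85, 19]]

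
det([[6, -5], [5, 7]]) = 67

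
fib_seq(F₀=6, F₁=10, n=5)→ [6, 10, 16, 26, 42]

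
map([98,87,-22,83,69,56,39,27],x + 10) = 98+10=108, 87+10=97, -22+10=-12, 83+10=93, 69+10=79, 56+10=66, 39+10=49, 27+10=37
= [108, 97, -12, 93, 79, 66, 49, 37]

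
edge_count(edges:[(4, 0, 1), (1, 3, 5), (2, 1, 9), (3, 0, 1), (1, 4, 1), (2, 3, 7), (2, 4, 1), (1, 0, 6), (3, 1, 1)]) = 9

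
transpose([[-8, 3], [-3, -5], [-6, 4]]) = [[-8, -3, -6], [3, -5, 4]]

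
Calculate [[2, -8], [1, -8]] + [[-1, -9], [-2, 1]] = [[1, -17], [-1, -7]]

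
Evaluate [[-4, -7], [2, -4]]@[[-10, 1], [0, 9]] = C[0][0] = (-4)*(-10) + (-7)*(0) = 40
C[0][1] = (-4)*(1) + (-7)*(9) = -67
C[1][0] = (2)*(-10) + (-4)*(0) = -20
C[1][1] = (2)*(1) + (-4)*(9) = -34
= [[40, -67], [-20, -34]]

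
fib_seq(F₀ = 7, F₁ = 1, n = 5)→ [7, 1, 8, 9, 17]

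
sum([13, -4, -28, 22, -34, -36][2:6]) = -76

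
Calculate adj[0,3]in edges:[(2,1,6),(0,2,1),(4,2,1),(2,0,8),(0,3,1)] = 1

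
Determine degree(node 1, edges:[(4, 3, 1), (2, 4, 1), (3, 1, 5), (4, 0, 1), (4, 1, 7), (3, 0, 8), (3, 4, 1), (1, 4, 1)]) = incident: (3,1), (4,1), (1,4)
= 3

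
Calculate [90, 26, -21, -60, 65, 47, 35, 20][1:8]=[26, -21, -60, 65, 47, 35, 20]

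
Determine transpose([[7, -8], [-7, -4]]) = [[7, -7], [-8, -4]]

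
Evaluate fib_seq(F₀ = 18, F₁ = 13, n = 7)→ F_2 = F_1 + F_0 = 31
F_3 = F_2 + F_1 = 44
F_4 = F_3 + F_2 = 75
...
= [18, 13, 31, 44, 75, 119, 194]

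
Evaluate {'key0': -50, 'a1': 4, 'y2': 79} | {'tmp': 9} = {'key0': -50, 'a1': 4, 'y2': 79, 'tmp': 9}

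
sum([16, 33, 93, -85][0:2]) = 49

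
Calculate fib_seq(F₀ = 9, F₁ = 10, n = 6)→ F_2 = F_1 + F_0 = 19
F_3 = F_2 + F_1 = 29
F_4 = F_3 + F_2 = 48
...
= [9, 10, 19, 29, 48, 77]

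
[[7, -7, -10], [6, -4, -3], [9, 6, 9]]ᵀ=[[7, 6, 9], [-7, -4, 6], [-10, -3, 9]]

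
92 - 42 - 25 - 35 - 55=-65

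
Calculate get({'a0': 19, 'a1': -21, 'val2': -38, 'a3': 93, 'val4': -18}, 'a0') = 19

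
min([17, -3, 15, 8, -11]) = -11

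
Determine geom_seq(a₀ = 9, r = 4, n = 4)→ a_0 = 9*4^0 = 9
a_1 = 9*4^1 = 36
a_2 = 9*4^2 = 144
...
= [9, 36, 144, 576]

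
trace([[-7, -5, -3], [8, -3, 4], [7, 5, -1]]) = diagonal: (-7) + (-3) + (-1)
= -11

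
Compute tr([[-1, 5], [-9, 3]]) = 2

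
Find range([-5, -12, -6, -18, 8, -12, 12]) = 30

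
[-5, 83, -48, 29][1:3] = [83, -48]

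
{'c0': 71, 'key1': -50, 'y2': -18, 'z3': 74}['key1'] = -50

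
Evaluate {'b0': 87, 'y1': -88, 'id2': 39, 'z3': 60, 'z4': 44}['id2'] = 39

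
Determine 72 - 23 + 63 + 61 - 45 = 128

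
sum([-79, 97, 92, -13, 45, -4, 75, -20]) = 193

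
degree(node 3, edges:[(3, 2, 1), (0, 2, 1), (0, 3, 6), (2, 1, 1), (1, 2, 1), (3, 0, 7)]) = incident: (3,2), (0,3), (3,0)
= 3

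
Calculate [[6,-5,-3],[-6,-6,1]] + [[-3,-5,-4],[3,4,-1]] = [[3, -10, -7], [-3, -2, 0]]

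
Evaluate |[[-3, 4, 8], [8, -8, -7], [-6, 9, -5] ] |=211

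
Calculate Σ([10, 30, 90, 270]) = 10 + 30 + 90 + 270
= 400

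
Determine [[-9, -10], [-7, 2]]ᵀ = [[-9, -7], [-10, 2]]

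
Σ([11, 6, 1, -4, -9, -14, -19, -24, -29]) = -81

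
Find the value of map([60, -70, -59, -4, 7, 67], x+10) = [70, -60, -49, 6, 17, 77]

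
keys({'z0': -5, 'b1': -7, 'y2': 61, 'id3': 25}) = ['z0', 'b1', 'y2', 'id3']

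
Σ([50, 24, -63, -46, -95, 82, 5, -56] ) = -99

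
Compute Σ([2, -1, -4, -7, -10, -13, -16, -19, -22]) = -90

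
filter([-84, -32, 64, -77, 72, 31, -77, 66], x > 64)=[72, 66]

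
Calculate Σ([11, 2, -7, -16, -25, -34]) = -69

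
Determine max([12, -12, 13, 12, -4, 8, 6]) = 13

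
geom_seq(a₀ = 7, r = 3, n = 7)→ a_0 = 7*3^0 = 7
a_1 = 7*3^1 = 21
a_2 = 7*3^2 = 63
...
= [7, 21, 63, 189, 567, 1701, 5103]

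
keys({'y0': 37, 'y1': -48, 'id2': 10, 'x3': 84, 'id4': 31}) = ['y0', 'y1', 'id2', 'x3', 'id4']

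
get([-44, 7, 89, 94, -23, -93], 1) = 7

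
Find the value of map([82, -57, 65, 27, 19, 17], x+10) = [92, -47, 75, 37, 29, 27]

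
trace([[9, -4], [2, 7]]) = diagonal: 9 + 7
= 16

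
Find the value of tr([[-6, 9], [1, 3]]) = diagonal: (-6) + 3
= -3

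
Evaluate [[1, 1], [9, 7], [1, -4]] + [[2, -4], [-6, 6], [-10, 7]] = [[3, -3], [3, 13], [-9, 3]]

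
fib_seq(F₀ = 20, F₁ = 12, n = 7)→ F_2 = F_1 + F_0 = 32
F_3 = F_2 + F_1 = 44
F_4 = F_3 + F_2 = 76
...
= [20, 12, 32, 44, 76, 120, 196]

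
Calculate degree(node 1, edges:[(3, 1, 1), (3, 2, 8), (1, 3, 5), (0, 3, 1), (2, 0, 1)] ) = 2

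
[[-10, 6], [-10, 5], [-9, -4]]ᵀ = [[-10, -10, -9], [6, 5, -4]]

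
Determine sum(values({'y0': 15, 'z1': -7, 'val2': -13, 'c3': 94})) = 15 + (-7) + (-13) + 94
= 89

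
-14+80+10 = 76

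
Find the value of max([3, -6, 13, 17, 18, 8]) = 18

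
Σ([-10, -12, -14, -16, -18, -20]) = (-10) + (-12) + (-14) + (-16) + (-18) + (-20)
= -90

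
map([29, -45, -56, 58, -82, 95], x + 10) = [39, -35, -46, 68, -72, 105]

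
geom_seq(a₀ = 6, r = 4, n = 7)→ [6, 24, 96, 384, 1536, 6144, 24576]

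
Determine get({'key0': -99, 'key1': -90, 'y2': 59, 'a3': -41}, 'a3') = -41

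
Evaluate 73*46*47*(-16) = -2525216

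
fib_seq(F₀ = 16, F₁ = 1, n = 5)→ F_2 = F_1 + F_0 = 17
F_3 = F_2 + F_1 = 18
F_4 = F_3 + F_2 = 35
= [16, 1, 17, 18, 35]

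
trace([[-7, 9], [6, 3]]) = diagonal: (-7) + 3
= -4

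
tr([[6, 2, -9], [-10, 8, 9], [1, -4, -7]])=7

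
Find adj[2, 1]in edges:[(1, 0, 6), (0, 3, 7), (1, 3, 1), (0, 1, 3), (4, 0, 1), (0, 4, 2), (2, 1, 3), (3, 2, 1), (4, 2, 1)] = 3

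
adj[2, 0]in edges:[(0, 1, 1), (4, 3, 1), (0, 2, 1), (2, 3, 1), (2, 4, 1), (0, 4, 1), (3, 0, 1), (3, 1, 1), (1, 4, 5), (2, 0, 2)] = 2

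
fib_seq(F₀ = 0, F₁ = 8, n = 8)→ [0, 8, 8, 16, 24, 40, 64, 104]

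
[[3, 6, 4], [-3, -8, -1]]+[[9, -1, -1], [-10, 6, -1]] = [[12, 5, 3], [-13, -2, -2]]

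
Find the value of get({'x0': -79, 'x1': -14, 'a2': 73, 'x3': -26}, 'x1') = -14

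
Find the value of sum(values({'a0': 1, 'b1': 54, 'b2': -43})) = 12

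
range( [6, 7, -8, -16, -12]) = 23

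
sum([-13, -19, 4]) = (-13) + (-19) + 4
= -28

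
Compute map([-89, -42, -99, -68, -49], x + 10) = [-79, -32, -89, -58, -39]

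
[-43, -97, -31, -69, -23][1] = -97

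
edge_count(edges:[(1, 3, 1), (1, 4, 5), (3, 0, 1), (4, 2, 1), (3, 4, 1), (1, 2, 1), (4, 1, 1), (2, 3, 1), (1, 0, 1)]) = 9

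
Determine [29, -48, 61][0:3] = [29, -48, 61]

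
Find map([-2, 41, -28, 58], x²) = [4, 1681, 784, 3364]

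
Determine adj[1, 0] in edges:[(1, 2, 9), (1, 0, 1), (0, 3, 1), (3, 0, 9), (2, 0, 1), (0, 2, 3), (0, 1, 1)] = 1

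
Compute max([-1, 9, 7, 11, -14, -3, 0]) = 11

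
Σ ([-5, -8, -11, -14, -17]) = -55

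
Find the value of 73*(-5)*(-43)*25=392375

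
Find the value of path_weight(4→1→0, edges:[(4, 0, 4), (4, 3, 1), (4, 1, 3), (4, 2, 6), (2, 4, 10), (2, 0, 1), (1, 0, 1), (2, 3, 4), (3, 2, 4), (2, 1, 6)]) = 4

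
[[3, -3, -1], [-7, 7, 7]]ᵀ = [[3, -7], [-3, 7], [-1, 7]]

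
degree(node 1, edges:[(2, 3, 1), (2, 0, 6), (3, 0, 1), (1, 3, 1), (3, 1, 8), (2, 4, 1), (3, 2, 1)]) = 2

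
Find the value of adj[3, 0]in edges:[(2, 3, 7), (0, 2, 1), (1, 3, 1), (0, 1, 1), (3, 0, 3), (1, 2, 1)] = 3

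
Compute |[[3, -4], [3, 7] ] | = (3)*(7) - (-4)*(3)
= 33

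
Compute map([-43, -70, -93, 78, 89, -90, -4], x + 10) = -43+10=-33, -70+10=-60, -93+10=-83, 78+10=88, 89+10=99, -90+10=-80, -4+10=6
= [-33, -60, -83, 88, 99, -80, 6]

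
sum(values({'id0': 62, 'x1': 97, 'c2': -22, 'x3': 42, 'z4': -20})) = 159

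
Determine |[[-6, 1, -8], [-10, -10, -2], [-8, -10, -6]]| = (1)*(-6)*det([[-10, -2], [-10, -6]]) + (-1)*(1)*det([[-10, -2], [-8, -6]]) + (1)*(-8)*det([[-10, -10], [-8, -10]])
= -240 + -44 + -160
= -444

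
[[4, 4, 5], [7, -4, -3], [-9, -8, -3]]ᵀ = [[4, 7, -9], [4, -4, -8], [5, -3, -3]]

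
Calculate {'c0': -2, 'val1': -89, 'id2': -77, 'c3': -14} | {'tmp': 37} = {'c0': -2, 'val1': -89, 'id2': -77, 'c3': -14, 'tmp': 37}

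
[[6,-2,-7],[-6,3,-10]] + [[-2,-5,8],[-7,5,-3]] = [[4, -7, 1], [-13, 8, -13]]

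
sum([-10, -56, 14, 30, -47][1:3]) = slice → [-56, 14]
(-56) + 14
= -42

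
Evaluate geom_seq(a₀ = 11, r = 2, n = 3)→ [11, 22, 44]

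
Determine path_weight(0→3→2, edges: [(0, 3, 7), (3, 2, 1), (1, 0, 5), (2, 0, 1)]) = 8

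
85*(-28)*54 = -128520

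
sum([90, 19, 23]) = 132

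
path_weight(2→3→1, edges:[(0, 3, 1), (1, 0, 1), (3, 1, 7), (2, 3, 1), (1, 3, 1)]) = 8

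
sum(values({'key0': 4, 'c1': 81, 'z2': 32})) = 117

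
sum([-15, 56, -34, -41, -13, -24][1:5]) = slice → [56, -34, -41, -13]
56 + (-34) + (-41) + (-13)
= -32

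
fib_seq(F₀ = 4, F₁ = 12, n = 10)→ [4, 12, 16, 28, 44, 72, 116, 188, 304, 492]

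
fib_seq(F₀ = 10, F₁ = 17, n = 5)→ F_2 = F_1 + F_0 = 27
F_3 = F_2 + F_1 = 44
F_4 = F_3 + F_2 = 71
= [10, 17, 27, 44, 71]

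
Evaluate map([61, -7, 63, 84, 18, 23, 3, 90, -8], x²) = (61)²=3721, (-7)²=49, (63)²=3969, (84)²=7056, (18)²=324, (23)²=529, (3)²=9, (90)²=8100, (-8)²=64
= [3721, 49, 3969, 7056, 324, 529, 9, 8100, 64]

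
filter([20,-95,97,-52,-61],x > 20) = [97]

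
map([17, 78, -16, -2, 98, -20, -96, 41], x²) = (17)²=289, (78)²=6084, (-16)²=256, (-2)²=4, (98)²=9604, (-20)²=400, (-96)²=9216, (41)²=1681
= [289, 6084, 256, 4, 9604, 400, 9216, 1681]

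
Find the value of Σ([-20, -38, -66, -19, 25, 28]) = -90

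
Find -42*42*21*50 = -1852200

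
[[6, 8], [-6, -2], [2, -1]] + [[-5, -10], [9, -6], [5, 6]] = [[1, -2], [3, -8], [7, 5]]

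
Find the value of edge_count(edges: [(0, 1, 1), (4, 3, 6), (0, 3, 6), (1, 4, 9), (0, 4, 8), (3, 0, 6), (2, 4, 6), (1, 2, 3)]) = 8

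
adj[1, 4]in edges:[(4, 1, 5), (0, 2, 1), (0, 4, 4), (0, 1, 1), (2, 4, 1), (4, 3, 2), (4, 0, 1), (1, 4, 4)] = 4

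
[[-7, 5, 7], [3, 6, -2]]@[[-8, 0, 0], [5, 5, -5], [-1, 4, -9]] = C[0][0] = (-7)*(-8) + (5)*(5) + (7)*(-1) = 74
C[0][1] = (-7)*(0) + (5)*(5) + (7)*(4) = 53
C[0][2] = (-7)*(0) + (5)*(-5) + (7)*(-9) = -88
C[1][0] = (3)*(-8) + (6)*(5) + (-2)*(-1) = 8
C[1][1] = (3)*(0) + (6)*(5) + (-2)*(4) = 22
C[1][2] = (3)*(0) + (6)*(-5) + (-2)*(-9) = -12
= [[74, 53, -88], [8, 22, -12]]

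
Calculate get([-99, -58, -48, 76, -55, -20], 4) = -55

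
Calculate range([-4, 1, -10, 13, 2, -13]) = 26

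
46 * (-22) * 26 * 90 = -2368080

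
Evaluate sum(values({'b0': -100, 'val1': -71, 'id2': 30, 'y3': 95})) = (-100) + (-71) + 30 + 95
= -46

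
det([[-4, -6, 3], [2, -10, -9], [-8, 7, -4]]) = (1)*(-4)*det([[-10, -9], [7, -4]]) + (-1)*(-6)*det([[2, -9], [-8, -4]]) + (1)*(3)*det([[2, -10], [-8, 7]])
= -412 + -480 + -198
= -1090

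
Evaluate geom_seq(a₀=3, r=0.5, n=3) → a_0 = 3*0.5^0 = 3.0
a_1 = 3*0.5^1 = 1.5
a_2 = 3*0.5^2 = 0.75
= [3.0, 1.5, 0.75]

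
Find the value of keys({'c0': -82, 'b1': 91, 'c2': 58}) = ['c0', 'b1', 'c2']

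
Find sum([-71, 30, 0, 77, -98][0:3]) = slice → [-71, 30, 0]
(-71) + 30 + 0
= -41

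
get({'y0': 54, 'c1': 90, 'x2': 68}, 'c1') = 90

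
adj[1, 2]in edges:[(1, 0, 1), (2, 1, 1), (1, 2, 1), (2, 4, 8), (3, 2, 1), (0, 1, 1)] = 1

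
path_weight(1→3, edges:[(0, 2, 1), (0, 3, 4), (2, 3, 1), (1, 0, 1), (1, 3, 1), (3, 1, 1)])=1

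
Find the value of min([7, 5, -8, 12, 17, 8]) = -8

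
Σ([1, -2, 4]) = 3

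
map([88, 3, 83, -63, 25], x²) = (88)²=7744, (3)²=9, (83)²=6889, (-63)²=3969, (25)²=625
= [7744, 9, 6889, 3969, 625]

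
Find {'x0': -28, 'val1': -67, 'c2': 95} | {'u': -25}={'x0': -28, 'val1': -67, 'c2': 95, 'u': -25}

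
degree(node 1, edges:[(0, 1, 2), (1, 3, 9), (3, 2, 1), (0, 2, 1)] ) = incident: (0,1), (1,3)
= 2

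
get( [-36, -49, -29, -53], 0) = -36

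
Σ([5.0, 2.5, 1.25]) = 8.75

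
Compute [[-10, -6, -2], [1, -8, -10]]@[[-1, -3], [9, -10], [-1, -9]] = [[-42, 108], [-63, 167]]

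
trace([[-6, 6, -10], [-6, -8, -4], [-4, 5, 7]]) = diagonal: (-6) + (-8) + 7
= -7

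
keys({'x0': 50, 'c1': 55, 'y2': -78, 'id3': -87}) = ['x0', 'c1', 'y2', 'id3']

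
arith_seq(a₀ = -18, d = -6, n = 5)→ a_0 = -18 + 0*-6 = -18
a_1 = -18 + 1*-6 = -24
a_2 = -18 + 2*-6 = -30
...
= [-18, -24, -30, -36, -42]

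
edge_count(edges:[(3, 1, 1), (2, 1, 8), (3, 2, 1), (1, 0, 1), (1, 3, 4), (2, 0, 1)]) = 6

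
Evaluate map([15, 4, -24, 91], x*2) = [30, 8, -48, 182]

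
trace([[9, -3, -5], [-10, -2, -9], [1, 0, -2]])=diagonal: 9 + (-2) + (-2)
= 5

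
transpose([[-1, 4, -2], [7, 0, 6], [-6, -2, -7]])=[[-1, 7, -6], [4, 0, -2], [-2, 6, -7]]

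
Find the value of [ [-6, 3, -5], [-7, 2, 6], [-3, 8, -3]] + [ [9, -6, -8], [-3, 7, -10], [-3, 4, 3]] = [[3, -3, -13], [-10, 9, -4], [-6, 12, 0]]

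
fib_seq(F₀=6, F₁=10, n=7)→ F_2 = F_1 + F_0 = 16
F_3 = F_2 + F_1 = 26
F_4 = F_3 + F_2 = 42
...
= [6, 10, 16, 26, 42, 68, 110]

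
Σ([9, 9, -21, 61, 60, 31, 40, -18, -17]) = 154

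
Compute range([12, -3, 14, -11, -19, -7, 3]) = 33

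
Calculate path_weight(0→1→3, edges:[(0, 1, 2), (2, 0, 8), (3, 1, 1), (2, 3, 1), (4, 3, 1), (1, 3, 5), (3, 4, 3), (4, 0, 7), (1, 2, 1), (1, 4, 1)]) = w(0→1)=2 + w(1→3)=5
= 7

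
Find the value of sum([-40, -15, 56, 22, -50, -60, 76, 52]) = (-40) + (-15) + 56 + 22 + (-50) + (-60) + 76 + 52
= 41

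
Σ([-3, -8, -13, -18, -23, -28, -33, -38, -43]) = -207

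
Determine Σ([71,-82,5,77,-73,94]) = 71 + (-82) + 5 + 77 + (-73) + 94
= 92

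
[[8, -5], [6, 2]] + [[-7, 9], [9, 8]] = [[1, 4], [15, 10]]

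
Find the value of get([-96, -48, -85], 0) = -96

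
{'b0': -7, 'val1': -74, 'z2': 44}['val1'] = -74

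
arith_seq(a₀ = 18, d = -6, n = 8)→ a_0 = 18 + 0*-6 = 18
a_1 = 18 + 1*-6 = 12
a_2 = 18 + 2*-6 = 6
...
= [18, 12, 6, 0, -6, -12, -18, -24]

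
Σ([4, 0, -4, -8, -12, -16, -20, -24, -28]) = 4 + 0 + (-4) + (-8) + (-12) + (-16) + (-20) + (-24) + (-28)
= -108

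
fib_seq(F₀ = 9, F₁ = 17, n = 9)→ [9, 17, 26, 43, 69, 112, 181, 293, 474]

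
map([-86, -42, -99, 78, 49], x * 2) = -86*2=-172, -42*2=-84, -99*2=-198, 78*2=156, 49*2=98
= [-172, -84, -198, 156, 98]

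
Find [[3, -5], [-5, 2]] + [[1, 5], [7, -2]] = [[4, 0], [2, 0]]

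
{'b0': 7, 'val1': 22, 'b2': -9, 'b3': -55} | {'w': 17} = {'b0': 7, 'val1': 22, 'b2': -9, 'b3': -55, 'w': 17}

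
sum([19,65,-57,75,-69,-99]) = 19 + 65 + (-57) + 75 + (-69) + (-99)
= -66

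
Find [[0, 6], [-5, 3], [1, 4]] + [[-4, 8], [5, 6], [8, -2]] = [[-4, 14], [0, 9], [9, 2]]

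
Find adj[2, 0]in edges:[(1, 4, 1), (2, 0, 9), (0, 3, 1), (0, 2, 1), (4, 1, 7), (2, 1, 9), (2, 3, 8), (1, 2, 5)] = 9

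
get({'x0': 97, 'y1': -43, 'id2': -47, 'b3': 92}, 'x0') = 97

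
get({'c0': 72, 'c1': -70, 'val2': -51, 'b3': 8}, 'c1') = -70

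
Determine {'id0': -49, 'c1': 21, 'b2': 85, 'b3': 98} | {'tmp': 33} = {'id0': -49, 'c1': 21, 'b2': 85, 'b3': 98, 'tmp': 33}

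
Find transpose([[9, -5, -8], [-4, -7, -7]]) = [[9, -4], [-5, -7], [-8, -7]]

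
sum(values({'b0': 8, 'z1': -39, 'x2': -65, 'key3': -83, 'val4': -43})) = -222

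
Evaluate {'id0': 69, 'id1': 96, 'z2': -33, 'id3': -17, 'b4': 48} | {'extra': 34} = {'id0': 69, 'id1': 96, 'z2': -33, 'id3': -17, 'b4': 48, 'extra': 34}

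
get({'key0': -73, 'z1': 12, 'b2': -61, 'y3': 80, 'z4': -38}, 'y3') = 80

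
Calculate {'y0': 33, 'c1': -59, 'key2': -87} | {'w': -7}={'y0': 33, 'c1': -59, 'key2': -87, 'w': -7}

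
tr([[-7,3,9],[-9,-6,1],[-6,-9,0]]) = -13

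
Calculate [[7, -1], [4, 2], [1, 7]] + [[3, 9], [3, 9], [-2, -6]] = [[10, 8], [7, 11], [-1, 1]]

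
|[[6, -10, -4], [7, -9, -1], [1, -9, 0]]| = 172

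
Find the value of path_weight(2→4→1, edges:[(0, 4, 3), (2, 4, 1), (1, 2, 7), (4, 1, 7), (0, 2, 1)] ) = 8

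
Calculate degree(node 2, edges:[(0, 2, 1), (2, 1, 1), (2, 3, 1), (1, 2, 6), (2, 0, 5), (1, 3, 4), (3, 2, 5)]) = 6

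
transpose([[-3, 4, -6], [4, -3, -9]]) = [[-3, 4], [4, -3], [-6, -9]]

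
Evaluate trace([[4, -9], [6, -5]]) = diagonal: 4 + (-5)
= -1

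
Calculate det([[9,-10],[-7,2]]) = -52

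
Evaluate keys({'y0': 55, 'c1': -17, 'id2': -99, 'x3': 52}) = ['y0', 'c1', 'id2', 'x3']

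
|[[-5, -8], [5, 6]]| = (-5)*(6) - (-8)*(5)
= 10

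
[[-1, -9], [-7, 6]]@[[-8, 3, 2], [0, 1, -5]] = [[8, -12, 43], [56, -15, -44]]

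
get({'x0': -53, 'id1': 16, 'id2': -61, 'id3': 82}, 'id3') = 82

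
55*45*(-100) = -247500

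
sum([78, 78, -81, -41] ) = 34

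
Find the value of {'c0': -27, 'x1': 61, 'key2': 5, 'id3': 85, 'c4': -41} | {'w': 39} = {'c0': -27, 'x1': 61, 'key2': 5, 'id3': 85, 'c4': -41, 'w': 39}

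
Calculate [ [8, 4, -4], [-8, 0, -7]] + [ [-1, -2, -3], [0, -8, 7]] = [[7, 2, -7], [-8, -8, 0]]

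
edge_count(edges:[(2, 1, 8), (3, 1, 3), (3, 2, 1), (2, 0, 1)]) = 4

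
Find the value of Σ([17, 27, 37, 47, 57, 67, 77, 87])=416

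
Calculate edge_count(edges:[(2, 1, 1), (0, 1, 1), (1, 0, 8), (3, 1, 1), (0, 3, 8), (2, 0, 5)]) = 6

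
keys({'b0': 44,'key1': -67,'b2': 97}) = ['b0', 'key1', 'b2']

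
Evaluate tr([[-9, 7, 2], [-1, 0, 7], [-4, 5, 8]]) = -1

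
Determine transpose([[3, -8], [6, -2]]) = [[3, 6], [-8, -2]]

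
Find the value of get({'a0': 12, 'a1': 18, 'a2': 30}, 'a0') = 12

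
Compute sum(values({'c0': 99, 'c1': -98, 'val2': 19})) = 99 + (-98) + 19
= 20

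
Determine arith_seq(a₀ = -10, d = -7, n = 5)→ [-10, -17, -24, -31, -38]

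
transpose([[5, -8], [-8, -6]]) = [[5, -8], [-8, -6]]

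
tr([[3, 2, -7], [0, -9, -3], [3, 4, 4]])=-2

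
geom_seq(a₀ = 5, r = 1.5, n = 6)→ a_0 = 5*1.5^0 = 5.0
a_1 = 5*1.5^1 = 7.5
a_2 = 5*1.5^2 = 11.25
...
= [5.0, 7.5, 11.25, 16.875, 25.3125, 37.96875]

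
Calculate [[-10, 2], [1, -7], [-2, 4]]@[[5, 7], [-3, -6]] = [[-56, -82], [26, 49], [-22, -38]]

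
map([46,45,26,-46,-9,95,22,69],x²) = (46)²=2116, (45)²=2025, (26)²=676, (-46)²=2116, (-9)²=81, (95)²=9025, (22)²=484, (69)²=4761
= [2116, 2025, 676, 2116, 81, 9025, 484, 4761]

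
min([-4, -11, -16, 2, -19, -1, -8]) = -19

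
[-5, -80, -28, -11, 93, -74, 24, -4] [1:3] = [-80, -28]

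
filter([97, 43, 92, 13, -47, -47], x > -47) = [97, 43, 92, 13]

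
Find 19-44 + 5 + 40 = 20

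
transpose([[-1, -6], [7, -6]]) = [[-1, 7], [-6, -6]]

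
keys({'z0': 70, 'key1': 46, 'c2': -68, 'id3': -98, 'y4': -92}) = ['z0', 'key1', 'c2', 'id3', 'y4']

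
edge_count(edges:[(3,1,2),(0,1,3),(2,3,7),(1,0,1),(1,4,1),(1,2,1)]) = 6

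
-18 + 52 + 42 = 76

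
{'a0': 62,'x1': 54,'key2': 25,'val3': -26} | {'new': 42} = {'a0': 62, 'x1': 54, 'key2': 25, 'val3': -26, 'new': 42}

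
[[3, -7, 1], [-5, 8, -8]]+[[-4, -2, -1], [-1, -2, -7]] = [[-1, -9, 0], [-6, 6, -15]]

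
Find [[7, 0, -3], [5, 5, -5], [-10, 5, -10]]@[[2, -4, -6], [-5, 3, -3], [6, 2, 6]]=[[-4, -34, -60], [-45, -15, -75], [-105, 35, -15]]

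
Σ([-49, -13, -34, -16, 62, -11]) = (-49) + (-13) + (-34) + (-16) + 62 + (-11)
= -61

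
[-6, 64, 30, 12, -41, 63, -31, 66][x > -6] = [64, 30, 12, 63, 66]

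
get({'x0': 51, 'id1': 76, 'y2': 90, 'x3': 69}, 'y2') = 90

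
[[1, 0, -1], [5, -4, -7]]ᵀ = [[1, 5], [0, -4], [-1, -7]]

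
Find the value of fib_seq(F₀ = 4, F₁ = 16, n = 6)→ [4, 16, 20, 36, 56, 92]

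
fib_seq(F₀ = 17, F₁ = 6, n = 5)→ [17, 6, 23, 29, 52]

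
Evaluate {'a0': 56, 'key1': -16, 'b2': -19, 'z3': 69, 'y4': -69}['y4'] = -69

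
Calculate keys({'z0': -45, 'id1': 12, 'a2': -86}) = ['z0', 'id1', 'a2']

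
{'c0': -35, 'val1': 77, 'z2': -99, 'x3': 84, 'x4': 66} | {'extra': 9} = {'c0': -35, 'val1': 77, 'z2': -99, 'x3': 84, 'x4': 66, 'extra': 9}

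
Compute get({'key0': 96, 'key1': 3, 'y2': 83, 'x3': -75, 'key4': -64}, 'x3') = -75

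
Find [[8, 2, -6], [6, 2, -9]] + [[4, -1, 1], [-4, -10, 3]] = [[12, 1, -5], [2, -8, -6]]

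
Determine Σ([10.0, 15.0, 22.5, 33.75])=81.25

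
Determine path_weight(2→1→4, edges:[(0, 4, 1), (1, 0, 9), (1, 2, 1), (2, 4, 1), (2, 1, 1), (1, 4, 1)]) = 2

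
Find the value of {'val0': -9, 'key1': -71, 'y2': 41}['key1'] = -71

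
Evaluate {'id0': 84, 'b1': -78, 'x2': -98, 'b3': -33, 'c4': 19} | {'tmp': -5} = {'id0': 84, 'b1': -78, 'x2': -98, 'b3': -33, 'c4': 19, 'tmp': -5}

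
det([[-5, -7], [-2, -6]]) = (-5)*(-6) - (-7)*(-2)
= 16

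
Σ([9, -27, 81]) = 63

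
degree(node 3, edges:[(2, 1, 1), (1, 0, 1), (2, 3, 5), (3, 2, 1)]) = incident: (2,3), (3,2)
= 2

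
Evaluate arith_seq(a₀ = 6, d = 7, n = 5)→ [6, 13, 20, 27, 34]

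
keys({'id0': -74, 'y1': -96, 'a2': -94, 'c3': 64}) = ['id0', 'y1', 'a2', 'c3']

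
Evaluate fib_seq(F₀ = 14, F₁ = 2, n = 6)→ F_2 = F_1 + F_0 = 16
F_3 = F_2 + F_1 = 18
F_4 = F_3 + F_2 = 34
...
= [14, 2, 16, 18, 34, 52]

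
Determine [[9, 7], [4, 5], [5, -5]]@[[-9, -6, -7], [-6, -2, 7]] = C[0][0] = (9)*(-9) + (7)*(-6) = -123
C[0][1] = (9)*(-6) + (7)*(-2) = -68
C[0][2] = (9)*(-7) + (7)*(7) = -14
C[1][0] = (4)*(-9) + (5)*(-6) = -66
C[1][1] = (4)*(-6) + (5)*(-2) = -34
C[1][2] = (4)*(-7) + (5)*(7) = 7
... (3 more cells)
= [[-123, -68, -14], [-66, -34, 7], [-15, -20, -70]]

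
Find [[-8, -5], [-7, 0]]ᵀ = [[-8, -7], [-5, 0]]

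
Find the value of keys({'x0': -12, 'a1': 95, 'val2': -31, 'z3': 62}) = ['x0', 'a1', 'val2', 'z3']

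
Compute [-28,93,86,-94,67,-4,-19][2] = 86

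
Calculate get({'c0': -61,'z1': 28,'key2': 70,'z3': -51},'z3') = -51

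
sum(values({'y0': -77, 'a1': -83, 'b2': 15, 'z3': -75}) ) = -220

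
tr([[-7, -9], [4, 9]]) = diagonal: (-7) + 9
= 2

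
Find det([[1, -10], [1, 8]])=(1)*(8) - (-10)*(1)
= 18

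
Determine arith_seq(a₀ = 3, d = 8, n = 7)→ [3, 11, 19, 27, 35, 43, 51]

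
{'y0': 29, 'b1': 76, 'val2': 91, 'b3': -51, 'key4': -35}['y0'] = 29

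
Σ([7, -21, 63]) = 7 + -21 + 63
= 49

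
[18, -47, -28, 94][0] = 18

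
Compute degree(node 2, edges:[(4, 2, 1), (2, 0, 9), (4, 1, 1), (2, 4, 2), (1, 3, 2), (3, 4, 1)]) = incident: (4,2), (2,0), (2,4)
= 3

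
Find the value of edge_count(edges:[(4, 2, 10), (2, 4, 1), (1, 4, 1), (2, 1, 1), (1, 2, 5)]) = 5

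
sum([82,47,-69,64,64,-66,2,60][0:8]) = 184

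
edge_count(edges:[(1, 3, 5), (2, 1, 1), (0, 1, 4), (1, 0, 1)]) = 4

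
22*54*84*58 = 5787936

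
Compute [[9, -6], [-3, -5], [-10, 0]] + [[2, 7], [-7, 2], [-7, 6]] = [[11, 1], [-10, -3], [-17, 6]]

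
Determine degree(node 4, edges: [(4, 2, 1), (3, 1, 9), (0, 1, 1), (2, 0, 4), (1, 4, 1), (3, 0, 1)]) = incident: (4,2), (1,4)
= 2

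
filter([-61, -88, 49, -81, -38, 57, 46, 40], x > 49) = keep x where x > 49: -61✗, -88✗, 49✗, -81✗, -38✗, 57✓, 46✗, 40✗
= [57]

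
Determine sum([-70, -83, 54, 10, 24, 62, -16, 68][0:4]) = -89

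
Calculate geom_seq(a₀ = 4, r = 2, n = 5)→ a_0 = 4*2^0 = 4
a_1 = 4*2^1 = 8
a_2 = 4*2^2 = 16
...
= [4, 8, 16, 32, 64]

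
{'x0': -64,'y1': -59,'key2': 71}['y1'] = -59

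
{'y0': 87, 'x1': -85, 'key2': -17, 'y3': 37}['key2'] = -17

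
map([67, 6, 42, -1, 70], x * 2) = [134, 12, 84, -2, 140]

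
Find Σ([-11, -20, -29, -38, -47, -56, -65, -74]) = (-11) + (-20) + (-29) + (-38) + (-47) + (-56) + (-65) + (-74)
= -340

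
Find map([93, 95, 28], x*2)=[186, 190, 56]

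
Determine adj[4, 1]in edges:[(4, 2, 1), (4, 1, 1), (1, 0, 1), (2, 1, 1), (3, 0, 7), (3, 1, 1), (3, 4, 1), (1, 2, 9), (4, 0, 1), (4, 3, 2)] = 1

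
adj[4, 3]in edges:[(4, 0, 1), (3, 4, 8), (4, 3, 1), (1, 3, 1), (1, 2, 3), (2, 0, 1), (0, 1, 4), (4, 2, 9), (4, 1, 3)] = 1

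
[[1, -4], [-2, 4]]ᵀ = [[1, -2], [-4, 4]]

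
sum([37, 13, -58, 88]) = 37 + 13 + (-58) + 88
= 80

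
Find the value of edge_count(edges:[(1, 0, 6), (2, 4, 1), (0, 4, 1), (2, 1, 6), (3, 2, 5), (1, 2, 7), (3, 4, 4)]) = 7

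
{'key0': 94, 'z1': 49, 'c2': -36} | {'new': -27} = {'key0': 94, 'z1': 49, 'c2': -36, 'new': -27}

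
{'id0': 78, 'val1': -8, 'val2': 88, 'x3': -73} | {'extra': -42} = {'id0': 78, 'val1': -8, 'val2': 88, 'x3': -73, 'extra': -42}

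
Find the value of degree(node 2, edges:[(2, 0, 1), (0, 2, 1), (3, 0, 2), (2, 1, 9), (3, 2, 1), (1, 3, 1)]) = 4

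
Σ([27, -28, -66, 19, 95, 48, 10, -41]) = 64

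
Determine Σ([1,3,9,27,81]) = 1 + 3 + 9 + 27 + 81
= 121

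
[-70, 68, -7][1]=68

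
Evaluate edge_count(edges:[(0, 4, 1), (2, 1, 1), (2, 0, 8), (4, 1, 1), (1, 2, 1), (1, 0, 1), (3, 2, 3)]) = 7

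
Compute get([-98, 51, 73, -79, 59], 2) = 73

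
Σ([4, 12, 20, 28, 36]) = 4 + 12 + 20 + 28 + 36
= 100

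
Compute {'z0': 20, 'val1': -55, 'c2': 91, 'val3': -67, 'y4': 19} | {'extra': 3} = {'z0': 20, 'val1': -55, 'c2': 91, 'val3': -67, 'y4': 19, 'extra': 3}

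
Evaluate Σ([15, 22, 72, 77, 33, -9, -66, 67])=15 + 22 + 72 + 77 + 33 + (-9) + (-66) + 67
= 211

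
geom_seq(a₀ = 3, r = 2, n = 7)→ [3, 6, 12, 24, 48, 96, 192]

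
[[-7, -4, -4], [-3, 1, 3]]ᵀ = [[-7, -3], [-4, 1], [-4, 3]]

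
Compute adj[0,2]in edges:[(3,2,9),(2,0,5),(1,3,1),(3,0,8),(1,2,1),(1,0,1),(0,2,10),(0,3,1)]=10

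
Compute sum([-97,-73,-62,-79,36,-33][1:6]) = slice → [-73, -62, -79, 36, -33]
(-73) + (-62) + (-79) + 36 + (-33)
= -211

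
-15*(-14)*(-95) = -19950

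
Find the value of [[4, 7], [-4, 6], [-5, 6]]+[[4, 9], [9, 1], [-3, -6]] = [[8, 16], [5, 7], [-8, 0]]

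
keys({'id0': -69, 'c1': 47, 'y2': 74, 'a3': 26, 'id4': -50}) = ['id0', 'c1', 'y2', 'a3', 'id4']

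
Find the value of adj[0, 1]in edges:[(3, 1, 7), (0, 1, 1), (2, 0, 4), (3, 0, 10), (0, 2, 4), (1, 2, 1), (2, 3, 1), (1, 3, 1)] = 1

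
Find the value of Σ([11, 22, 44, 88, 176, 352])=11 + 22 + 44 + 88 + 176 + 352
= 693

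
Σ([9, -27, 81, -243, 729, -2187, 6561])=4923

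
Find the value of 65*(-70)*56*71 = -18090800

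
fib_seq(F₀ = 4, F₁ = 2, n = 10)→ [4, 2, 6, 8, 14, 22, 36, 58, 94, 152]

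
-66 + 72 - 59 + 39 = -14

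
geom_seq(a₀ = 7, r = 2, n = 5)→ [7, 14, 28, 56, 112]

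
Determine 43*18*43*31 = 1031742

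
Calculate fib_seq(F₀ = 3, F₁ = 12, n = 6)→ [3, 12, 15, 27, 42, 69]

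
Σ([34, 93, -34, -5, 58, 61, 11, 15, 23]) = 34 + 93 + (-34) + (-5) + 58 + 61 + 11 + 15 + 23
= 256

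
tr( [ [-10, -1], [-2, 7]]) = -3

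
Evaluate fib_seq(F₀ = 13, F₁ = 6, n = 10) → F_2 = F_1 + F_0 = 19
F_3 = F_2 + F_1 = 25
F_4 = F_3 + F_2 = 44
...
= [13, 6, 19, 25, 44, 69, 113, 182, 295, 477]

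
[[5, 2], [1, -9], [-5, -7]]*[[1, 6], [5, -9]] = [[15, 12], [-44, 87], [-40, 33]]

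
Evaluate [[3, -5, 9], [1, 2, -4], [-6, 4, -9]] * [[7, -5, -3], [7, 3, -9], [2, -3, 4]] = C[0][0] = (3)*(7) + (-5)*(7) + (9)*(2) = 4
C[0][1] = (3)*(-5) + (-5)*(3) + (9)*(-3) = -57
C[0][2] = (3)*(-3) + (-5)*(-9) + (9)*(4) = 72
C[1][0] = (1)*(7) + (2)*(7) + (-4)*(2) = 13
C[1][1] = (1)*(-5) + (2)*(3) + (-4)*(-3) = 13
C[1][2] = (1)*(-3) + (2)*(-9) + (-4)*(4) = -37
... (3 more cells)
= [[4, -57, 72], [13, 13, -37], [-32, 69, -54]]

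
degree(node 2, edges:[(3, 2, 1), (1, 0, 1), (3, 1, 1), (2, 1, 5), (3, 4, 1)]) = incident: (3,2), (2,1)
= 2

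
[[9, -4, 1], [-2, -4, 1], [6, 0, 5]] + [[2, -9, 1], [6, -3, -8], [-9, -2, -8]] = [[11, -13, 2], [4, -7, -7], [-3, -2, -3]]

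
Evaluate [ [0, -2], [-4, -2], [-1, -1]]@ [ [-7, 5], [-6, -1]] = [[12, 2], [40, -18], [13, -4]]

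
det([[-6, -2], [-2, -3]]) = 14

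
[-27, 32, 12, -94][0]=-27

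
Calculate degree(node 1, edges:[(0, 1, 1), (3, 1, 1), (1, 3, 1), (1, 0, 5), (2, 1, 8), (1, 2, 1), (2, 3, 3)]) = incident: (0,1), (3,1), (1,3), (1,0), (2,1), (1,2)
= 6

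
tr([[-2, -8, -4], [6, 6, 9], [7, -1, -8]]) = diagonal: (-2) + 6 + (-8)
= -4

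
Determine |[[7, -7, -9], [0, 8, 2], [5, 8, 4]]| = (1)*(7)*det([[8, 2], [8, 4]]) + (-1)*(-7)*det([[0, 2], [5, 4]]) + (1)*(-9)*det([[0, 8], [5, 8]])
= 112 + -70 + 360
= 402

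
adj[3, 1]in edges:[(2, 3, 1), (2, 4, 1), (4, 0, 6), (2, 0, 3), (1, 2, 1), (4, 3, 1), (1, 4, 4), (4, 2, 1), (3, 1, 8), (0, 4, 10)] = 8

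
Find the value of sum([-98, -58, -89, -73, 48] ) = -270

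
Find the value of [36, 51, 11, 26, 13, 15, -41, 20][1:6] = [51, 11, 26, 13, 15]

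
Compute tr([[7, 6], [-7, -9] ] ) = diagonal: 7 + (-9)
= -2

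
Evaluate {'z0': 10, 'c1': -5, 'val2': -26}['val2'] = -26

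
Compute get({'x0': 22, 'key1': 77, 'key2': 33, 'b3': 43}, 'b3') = 43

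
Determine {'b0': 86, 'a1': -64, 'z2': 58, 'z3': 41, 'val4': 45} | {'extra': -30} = {'b0': 86, 'a1': -64, 'z2': 58, 'z3': 41, 'val4': 45, 'extra': -30}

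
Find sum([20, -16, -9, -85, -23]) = 20 + (-16) + (-9) + (-85) + (-23)
= -113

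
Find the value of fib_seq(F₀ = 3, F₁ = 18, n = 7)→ F_2 = F_1 + F_0 = 21
F_3 = F_2 + F_1 = 39
F_4 = F_3 + F_2 = 60
...
= [3, 18, 21, 39, 60, 99, 159]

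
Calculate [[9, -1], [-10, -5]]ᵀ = [[9, -10], [-1, -5]]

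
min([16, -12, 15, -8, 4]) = -12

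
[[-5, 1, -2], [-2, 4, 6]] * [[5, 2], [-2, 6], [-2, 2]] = C[0][0] = (-5)*(5) + (1)*(-2) + (-2)*(-2) = -23
C[0][1] = (-5)*(2) + (1)*(6) + (-2)*(2) = -8
C[1][0] = (-2)*(5) + (4)*(-2) + (6)*(-2) = -30
C[1][1] = (-2)*(2) + (4)*(6) + (6)*(2) = 32
= [[-23, -8], [-30, 32]]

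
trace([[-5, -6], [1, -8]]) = -13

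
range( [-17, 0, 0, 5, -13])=22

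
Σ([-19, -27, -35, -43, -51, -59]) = (-19) + (-27) + (-35) + (-43) + (-51) + (-59)
= -234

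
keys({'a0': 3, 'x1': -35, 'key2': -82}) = ['a0', 'x1', 'key2']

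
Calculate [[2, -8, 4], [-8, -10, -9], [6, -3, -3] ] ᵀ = [[2, -8, 6], [-8, -10, -3], [4, -9, -3]]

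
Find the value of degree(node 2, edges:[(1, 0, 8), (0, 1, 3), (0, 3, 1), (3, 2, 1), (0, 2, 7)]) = incident: (3,2), (0,2)
= 2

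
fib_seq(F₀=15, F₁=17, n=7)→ F_2 = F_1 + F_0 = 32
F_3 = F_2 + F_1 = 49
F_4 = F_3 + F_2 = 81
...
= [15, 17, 32, 49, 81, 130, 211]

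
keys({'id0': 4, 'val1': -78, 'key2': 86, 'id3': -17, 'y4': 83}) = ['id0', 'val1', 'key2', 'id3', 'y4']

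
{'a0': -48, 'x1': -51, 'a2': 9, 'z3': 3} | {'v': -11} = {'a0': -48, 'x1': -51, 'a2': 9, 'z3': 3, 'v': -11}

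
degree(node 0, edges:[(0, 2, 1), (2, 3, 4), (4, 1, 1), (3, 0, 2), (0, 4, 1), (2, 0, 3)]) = incident: (0,2), (3,0), (0,4), (2,0)
= 4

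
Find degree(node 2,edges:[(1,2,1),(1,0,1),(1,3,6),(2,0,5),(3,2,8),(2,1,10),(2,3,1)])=5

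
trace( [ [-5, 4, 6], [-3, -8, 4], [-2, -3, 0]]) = -13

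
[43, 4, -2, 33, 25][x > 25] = [43, 33]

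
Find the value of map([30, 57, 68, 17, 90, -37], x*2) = 30*2=60, 57*2=114, 68*2=136, 17*2=34, 90*2=180, -37*2=-74
= [60, 114, 136, 34, 180, -74]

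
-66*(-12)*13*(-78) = -803088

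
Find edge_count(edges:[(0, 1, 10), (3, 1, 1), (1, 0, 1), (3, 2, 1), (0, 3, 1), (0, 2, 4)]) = 6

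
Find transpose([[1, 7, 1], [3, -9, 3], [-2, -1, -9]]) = [[1, 3, -2], [7, -9, -1], [1, 3, -9]]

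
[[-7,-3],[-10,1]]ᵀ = [[-7, -10], [-3, 1]]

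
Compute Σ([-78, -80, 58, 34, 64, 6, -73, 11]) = -58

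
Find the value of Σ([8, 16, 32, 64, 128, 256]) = 8 + 16 + 32 + 64 + 128 + 256
= 504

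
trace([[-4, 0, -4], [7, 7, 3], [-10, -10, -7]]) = diagonal: (-4) + 7 + (-7)
= -4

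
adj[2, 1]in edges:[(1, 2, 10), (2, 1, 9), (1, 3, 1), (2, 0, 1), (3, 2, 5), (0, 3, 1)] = 9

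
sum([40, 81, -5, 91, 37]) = 40 + 81 + (-5) + 91 + 37
= 244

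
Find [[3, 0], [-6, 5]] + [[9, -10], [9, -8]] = [[12, -10], [3, -3]]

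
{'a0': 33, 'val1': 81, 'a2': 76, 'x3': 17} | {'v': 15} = {'a0': 33, 'val1': 81, 'a2': 76, 'x3': 17, 'v': 15}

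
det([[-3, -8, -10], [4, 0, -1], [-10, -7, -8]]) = (1)*(-3)*det([[0, -1], [-7, -8]]) + (-1)*(-8)*det([[4, -1], [-10, -8]]) + (1)*(-10)*det([[4, 0], [-10, -7]])
= 21 + -336 + 280
= -35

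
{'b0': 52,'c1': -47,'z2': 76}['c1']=-47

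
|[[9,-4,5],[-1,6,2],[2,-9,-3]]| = (1)*(9)*det([[6, 2], [-9, -3]]) + (-1)*(-4)*det([[-1, 2], [2, -3]]) + (1)*(5)*det([[-1, 6], [2, -9]])
= 0 + -4 + -15
= -19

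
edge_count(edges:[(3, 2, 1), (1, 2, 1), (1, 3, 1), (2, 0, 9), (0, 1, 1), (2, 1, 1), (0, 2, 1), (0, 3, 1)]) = 8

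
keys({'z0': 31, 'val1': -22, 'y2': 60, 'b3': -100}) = ['z0', 'val1', 'y2', 'b3']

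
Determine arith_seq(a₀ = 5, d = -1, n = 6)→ [5, 4, 3, 2, 1, 0]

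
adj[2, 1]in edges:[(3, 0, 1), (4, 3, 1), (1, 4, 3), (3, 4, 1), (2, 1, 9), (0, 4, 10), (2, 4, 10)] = 9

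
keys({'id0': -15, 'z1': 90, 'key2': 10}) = ['id0', 'z1', 'key2']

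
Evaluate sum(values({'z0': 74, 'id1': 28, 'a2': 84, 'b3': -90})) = 74 + 28 + 84 + (-90)
= 96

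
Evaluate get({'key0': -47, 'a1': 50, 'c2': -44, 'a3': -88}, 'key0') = -47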